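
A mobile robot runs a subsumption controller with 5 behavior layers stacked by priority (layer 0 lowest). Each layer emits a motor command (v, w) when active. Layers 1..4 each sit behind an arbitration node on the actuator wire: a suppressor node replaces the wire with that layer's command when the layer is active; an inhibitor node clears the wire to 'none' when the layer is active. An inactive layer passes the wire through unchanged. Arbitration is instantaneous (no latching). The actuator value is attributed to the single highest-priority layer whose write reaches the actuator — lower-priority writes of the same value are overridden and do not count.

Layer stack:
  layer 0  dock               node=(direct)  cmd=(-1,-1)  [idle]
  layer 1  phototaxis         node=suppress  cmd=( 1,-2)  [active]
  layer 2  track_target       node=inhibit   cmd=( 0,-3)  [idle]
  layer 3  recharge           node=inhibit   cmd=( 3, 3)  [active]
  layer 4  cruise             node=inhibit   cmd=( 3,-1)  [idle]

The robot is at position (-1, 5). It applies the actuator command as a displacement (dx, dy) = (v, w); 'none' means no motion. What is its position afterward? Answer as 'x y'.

layer 0 (dock) idle — none
layer 1 (phototaxis) active — suppresses: (1, -2)
layer 2 (track_target) idle — unchanged: (1, -2)
layer 3 (recharge) active — inhibits: none
layer 4 (cruise) idle — unchanged: none
→ actuator none
position: (-1, 5) + none = (-1, 5)

-1 5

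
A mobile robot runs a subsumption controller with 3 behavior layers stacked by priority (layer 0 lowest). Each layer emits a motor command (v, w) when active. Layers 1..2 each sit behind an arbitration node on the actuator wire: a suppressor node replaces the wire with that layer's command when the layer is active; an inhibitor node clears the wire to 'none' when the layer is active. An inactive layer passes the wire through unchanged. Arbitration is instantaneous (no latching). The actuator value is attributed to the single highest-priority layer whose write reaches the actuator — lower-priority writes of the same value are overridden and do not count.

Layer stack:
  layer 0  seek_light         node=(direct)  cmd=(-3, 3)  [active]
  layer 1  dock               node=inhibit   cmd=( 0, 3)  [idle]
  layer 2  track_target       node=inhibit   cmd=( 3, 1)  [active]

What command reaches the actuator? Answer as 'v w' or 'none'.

L0 seek_light: active, feeds wire = (-3, 3)
L1 dock: idle → wire stays (-3, 3)
L2 track_target: active, inhibitor → wire = none
actuator = none

none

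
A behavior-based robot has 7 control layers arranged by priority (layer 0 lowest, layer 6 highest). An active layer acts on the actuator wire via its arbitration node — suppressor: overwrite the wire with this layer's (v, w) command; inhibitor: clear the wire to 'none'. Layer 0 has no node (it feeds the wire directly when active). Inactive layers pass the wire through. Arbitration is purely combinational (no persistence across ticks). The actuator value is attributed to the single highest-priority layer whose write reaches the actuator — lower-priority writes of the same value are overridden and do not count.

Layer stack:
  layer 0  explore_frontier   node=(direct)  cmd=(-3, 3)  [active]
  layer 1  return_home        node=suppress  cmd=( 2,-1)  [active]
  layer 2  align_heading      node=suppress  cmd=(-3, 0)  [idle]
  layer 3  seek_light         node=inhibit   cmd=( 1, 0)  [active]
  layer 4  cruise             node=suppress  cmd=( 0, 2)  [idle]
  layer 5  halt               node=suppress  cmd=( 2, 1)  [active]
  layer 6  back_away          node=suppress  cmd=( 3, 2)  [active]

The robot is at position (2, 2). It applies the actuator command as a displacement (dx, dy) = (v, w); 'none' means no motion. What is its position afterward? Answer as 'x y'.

[0] explore_frontier on; wire := (-3, 3)
[1] return_home on (suppress); wire := (2, -1)
[2] align_heading off; pass (2, -1)
[3] seek_light on (inhibit); wire := none
[4] cruise off; pass none
[5] halt on (suppress); wire := (2, 1)
[6] back_away on (suppress); wire := (3, 2)
output (3, 2)
position: (2, 2) + (3, 2) = (5, 4)

5 4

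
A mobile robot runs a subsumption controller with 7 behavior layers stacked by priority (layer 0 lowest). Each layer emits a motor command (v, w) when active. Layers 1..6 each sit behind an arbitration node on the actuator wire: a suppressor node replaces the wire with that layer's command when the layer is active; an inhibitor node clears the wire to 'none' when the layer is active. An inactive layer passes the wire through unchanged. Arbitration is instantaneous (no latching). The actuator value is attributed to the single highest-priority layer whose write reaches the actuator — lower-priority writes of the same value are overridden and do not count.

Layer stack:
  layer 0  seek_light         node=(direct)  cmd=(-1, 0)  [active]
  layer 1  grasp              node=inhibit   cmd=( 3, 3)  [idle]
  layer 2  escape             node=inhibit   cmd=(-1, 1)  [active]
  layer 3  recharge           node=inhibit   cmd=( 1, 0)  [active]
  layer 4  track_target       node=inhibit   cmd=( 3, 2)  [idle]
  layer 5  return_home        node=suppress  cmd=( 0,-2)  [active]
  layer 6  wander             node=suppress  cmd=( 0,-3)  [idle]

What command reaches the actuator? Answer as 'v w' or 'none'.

0 -2

L0 seek_light: active, feeds wire = (-1, 0)
L1 grasp: idle → wire stays (-1, 0)
L2 escape: active, inhibitor → wire = none
L3 recharge: active, inhibitor → wire = none
L4 track_target: idle → wire stays none
L5 return_home: active, suppressor → wire = (0, -2)
L6 wander: idle → wire stays (0, -2)
actuator = (0, -2)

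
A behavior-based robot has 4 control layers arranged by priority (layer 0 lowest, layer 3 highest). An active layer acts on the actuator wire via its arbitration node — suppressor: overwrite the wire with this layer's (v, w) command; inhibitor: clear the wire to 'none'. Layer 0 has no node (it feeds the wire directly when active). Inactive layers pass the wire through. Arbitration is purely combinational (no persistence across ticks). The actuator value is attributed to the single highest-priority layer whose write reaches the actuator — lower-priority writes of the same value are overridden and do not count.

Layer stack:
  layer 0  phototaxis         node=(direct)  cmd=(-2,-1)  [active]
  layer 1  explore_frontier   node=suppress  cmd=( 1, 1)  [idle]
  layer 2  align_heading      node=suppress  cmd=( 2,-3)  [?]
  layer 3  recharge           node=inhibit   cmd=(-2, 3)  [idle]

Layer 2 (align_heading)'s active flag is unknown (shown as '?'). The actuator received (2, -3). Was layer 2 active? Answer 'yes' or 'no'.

yes

If layer 2 is active=yes:
  actuator would be (2, -3)
If layer 2 is active=no:
  actuator would be (-2, -1)
Observed (2, -3), so layer 2 was active.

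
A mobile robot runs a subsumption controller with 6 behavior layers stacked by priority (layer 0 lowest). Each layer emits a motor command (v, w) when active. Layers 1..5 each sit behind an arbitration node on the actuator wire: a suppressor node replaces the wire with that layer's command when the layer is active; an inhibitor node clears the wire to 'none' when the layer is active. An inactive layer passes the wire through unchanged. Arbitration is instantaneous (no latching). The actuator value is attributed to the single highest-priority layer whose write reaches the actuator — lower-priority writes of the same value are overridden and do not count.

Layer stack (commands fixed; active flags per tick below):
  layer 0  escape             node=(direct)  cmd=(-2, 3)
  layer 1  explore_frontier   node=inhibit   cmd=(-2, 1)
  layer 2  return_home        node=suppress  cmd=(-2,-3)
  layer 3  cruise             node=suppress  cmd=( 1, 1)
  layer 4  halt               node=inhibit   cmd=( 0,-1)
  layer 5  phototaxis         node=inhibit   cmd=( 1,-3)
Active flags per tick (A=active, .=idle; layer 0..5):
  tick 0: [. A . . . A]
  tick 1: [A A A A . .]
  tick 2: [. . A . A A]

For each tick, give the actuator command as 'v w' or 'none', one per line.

tick 0:
  [0] escape off; wire := none
  [1] explore_frontier on (inhibit); wire := none
  [2] return_home off; pass none
  [3] cruise off; pass none
  [4] halt off; pass none
  [5] phototaxis on (inhibit); wire := none
  output none
tick 1:
  [0] escape on; wire := (-2, 3)
  [1] explore_frontier on (inhibit); wire := none
  [2] return_home on (suppress); wire := (-2, -3)
  [3] cruise on (suppress); wire := (1, 1)
  [4] halt off; pass (1, 1)
  [5] phototaxis off; pass (1, 1)
  output (1, 1)
tick 2:
  [0] escape off; wire := none
  [1] explore_frontier off; pass none
  [2] return_home on (suppress); wire := (-2, -3)
  [3] cruise off; pass (-2, -3)
  [4] halt on (inhibit); wire := none
  [5] phototaxis on (inhibit); wire := none
  output none

none
1 1
none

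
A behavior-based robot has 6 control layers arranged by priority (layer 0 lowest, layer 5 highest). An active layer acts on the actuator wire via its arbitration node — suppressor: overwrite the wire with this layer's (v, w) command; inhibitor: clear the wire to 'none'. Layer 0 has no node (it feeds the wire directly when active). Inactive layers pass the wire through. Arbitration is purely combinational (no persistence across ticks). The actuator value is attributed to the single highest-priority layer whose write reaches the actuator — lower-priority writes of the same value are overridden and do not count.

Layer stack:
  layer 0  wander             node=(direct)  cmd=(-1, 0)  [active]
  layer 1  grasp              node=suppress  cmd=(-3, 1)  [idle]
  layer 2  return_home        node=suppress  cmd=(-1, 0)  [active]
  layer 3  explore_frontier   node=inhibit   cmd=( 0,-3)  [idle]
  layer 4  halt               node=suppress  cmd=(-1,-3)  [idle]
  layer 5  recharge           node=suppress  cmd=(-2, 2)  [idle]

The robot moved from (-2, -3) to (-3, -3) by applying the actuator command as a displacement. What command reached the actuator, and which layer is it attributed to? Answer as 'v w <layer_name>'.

-1 0 return_home

displacement = (-3, -3) − (-2, -3) = (-1, 0)
L0 wander: active, feeds wire = (-1, 0)
L1 grasp: idle → wire stays (-1, 0)
L2 return_home: active, suppressor → wire = (-1, 0)
L3 explore_frontier: idle → wire stays (-1, 0)
L4 halt: idle → wire stays (-1, 0)
L5 recharge: idle → wire stays (-1, 0)
actuator = (-1, 0) — from layer 2 (return_home)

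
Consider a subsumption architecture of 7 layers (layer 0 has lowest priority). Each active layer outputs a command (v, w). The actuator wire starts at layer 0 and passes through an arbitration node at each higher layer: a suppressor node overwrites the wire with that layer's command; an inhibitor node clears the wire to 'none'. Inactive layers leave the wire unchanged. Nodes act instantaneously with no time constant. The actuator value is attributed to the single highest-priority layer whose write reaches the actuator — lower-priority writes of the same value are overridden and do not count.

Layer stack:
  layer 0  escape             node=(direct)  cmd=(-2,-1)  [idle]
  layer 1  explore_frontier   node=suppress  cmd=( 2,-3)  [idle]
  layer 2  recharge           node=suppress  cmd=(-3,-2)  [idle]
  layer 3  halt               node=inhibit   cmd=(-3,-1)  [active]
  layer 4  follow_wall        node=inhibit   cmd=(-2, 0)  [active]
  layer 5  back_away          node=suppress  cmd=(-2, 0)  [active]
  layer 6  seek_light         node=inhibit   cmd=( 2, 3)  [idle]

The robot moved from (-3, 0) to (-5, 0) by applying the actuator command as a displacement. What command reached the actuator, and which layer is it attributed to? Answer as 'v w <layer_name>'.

displacement = (-5, 0) − (-3, 0) = (-2, 0)
L0 escape: idle → wire = none
L1 explore_frontier: idle → wire stays none
L2 recharge: idle → wire stays none
L3 halt: active, inhibitor → wire = none
L4 follow_wall: active, inhibitor → wire = none
L5 back_away: active, suppressor → wire = (-2, 0)
L6 seek_light: idle → wire stays (-2, 0)
actuator = (-2, 0) — from layer 5 (back_away)

-2 0 back_away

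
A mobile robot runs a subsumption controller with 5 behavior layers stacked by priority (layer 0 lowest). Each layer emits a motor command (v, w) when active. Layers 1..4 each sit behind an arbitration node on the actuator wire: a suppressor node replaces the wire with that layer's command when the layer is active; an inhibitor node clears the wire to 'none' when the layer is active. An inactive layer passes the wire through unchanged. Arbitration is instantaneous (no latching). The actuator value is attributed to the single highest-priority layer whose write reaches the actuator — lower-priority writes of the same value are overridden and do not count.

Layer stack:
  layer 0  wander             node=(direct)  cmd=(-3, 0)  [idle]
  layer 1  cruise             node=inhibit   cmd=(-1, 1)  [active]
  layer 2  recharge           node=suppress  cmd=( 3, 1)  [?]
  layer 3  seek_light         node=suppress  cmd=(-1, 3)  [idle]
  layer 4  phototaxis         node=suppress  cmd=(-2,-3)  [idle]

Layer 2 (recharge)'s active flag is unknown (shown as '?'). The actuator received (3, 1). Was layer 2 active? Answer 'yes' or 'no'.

yes

If layer 2 is active=yes:
  actuator would be (3, 1)
If layer 2 is active=no:
  actuator would be none
Observed (3, 1), so layer 2 was active.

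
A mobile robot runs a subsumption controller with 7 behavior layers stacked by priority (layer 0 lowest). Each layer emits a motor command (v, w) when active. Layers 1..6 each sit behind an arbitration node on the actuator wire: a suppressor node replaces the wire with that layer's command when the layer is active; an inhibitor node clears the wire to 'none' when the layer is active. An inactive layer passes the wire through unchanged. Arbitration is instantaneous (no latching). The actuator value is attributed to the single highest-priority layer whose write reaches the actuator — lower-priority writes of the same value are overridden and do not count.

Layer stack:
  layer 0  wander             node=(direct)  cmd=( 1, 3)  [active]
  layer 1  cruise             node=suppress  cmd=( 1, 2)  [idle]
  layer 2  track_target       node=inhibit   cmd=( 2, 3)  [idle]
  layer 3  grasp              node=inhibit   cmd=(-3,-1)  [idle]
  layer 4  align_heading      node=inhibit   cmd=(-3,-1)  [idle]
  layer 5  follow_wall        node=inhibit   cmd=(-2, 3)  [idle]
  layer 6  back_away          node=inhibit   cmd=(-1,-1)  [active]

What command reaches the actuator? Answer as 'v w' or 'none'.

layer 0 (wander) active — direct: (1, 3)
layer 1 (cruise) idle — unchanged: (1, 3)
layer 2 (track_target) idle — unchanged: (1, 3)
layer 3 (grasp) idle — unchanged: (1, 3)
layer 4 (align_heading) idle — unchanged: (1, 3)
layer 5 (follow_wall) idle — unchanged: (1, 3)
layer 6 (back_away) active — inhibits: none
→ actuator none

none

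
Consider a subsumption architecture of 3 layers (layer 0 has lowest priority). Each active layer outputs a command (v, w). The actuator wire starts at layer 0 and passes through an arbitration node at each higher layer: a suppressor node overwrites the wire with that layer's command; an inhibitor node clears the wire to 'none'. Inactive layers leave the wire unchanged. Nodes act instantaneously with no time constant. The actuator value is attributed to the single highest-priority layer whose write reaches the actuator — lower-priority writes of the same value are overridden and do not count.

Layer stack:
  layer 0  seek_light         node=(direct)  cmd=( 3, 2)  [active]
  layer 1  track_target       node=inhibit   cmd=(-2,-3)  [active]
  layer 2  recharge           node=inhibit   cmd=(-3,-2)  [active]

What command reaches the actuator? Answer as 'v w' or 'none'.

[0] seek_light on; wire := (3, 2)
[1] track_target on (inhibit); wire := none
[2] recharge on (inhibit); wire := none
output none

none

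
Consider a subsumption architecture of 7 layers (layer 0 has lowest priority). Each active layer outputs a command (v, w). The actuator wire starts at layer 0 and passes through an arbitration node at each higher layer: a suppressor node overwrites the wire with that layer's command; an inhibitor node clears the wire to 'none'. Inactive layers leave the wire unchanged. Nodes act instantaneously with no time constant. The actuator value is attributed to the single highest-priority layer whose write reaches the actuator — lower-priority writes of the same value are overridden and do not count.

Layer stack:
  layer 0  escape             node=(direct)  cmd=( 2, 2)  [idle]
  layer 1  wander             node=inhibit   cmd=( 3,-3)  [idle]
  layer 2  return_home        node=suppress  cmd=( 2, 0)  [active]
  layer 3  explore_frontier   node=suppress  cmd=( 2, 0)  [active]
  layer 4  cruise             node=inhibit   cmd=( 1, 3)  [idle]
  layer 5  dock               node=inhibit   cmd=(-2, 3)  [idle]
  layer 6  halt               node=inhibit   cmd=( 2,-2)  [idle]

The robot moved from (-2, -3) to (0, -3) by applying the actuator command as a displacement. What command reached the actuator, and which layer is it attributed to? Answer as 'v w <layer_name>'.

displacement = (0, -3) − (-2, -3) = (2, 0)
[0] escape off; wire := none
[1] wander off; pass none
[2] return_home on (suppress); wire := (2, 0)
[3] explore_frontier on (suppress); wire := (2, 0)
[4] cruise off; pass (2, 0)
[5] dock off; pass (2, 0)
[6] halt off; pass (2, 0)
output (2, 0) — from layer 3 (explore_frontier)

2 0 explore_frontier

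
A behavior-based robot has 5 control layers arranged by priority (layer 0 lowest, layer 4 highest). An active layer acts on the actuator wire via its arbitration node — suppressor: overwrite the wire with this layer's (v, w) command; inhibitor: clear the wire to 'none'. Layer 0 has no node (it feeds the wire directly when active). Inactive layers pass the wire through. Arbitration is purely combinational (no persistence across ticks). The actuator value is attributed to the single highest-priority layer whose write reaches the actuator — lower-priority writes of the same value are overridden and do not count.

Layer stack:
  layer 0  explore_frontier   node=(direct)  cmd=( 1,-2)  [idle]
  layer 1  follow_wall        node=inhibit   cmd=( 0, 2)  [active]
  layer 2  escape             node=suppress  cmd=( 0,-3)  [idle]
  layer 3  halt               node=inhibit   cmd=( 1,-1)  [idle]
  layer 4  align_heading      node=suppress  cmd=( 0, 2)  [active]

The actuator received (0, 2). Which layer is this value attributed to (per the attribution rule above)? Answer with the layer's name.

align_heading

layer 0 (explore_frontier) idle — none
layer 1 (follow_wall) active — inhibits: none
layer 2 (escape) idle — unchanged: none
layer 3 (halt) idle — unchanged: none
layer 4 (align_heading) active — suppresses: (0, 2)
→ actuator (0, 2)
last writer: layer 4 = align_heading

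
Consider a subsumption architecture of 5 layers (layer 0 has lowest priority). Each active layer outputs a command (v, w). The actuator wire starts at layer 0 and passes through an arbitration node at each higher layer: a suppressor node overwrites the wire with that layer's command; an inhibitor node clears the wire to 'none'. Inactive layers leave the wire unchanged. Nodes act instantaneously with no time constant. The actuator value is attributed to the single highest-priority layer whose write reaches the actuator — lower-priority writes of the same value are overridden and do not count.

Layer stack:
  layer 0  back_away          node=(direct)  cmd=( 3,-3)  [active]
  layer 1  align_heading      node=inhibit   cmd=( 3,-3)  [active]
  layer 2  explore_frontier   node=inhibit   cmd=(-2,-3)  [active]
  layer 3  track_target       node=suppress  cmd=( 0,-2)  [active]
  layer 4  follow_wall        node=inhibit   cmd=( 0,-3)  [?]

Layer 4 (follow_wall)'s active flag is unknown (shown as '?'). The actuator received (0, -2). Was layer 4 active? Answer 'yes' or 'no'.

no

If layer 4 is active=yes:
  actuator would be none
If layer 4 is active=no:
  actuator would be (0, -2)
Observed (0, -2), so layer 4 was idle.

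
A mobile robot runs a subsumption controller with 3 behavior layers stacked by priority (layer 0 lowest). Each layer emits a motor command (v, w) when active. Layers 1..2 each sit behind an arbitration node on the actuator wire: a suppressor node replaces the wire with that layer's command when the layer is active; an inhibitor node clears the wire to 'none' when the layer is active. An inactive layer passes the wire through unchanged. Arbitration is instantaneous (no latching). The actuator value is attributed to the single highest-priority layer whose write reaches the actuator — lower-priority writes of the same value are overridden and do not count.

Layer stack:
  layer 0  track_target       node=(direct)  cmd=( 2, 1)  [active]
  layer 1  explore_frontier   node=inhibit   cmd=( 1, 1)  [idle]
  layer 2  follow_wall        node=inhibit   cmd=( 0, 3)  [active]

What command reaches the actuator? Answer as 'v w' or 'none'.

[0] track_target on; wire := (2, 1)
[1] explore_frontier off; pass (2, 1)
[2] follow_wall on (inhibit); wire := none
output none

none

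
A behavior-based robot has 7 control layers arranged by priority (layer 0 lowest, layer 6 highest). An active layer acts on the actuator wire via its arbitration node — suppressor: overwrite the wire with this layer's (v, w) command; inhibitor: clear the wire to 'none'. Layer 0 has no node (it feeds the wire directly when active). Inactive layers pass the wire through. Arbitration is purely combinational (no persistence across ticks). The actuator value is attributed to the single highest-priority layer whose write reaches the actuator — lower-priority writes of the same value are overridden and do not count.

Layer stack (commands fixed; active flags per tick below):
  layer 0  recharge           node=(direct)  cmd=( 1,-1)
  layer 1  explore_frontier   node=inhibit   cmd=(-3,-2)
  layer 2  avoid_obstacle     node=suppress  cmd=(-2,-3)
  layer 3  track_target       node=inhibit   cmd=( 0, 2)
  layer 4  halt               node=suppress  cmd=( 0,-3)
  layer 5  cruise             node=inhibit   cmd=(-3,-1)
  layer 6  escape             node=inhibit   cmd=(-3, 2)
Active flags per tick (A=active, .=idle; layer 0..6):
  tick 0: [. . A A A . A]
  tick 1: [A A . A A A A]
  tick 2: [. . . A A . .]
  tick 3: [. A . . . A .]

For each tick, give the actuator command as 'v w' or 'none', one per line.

tick 0:
  L0 recharge: idle → wire = none
  L1 explore_frontier: idle → wire stays none
  L2 avoid_obstacle: active, suppressor → wire = (-2, -3)
  L3 track_target: active, inhibitor → wire = none
  L4 halt: active, suppressor → wire = (0, -3)
  L5 cruise: idle → wire stays (0, -3)
  L6 escape: active, inhibitor → wire = none
  actuator = none
tick 1:
  L0 recharge: active, feeds wire = (1, -1)
  L1 explore_frontier: active, inhibitor → wire = none
  L2 avoid_obstacle: idle → wire stays none
  L3 track_target: active, inhibitor → wire = none
  L4 halt: active, suppressor → wire = (0, -3)
  L5 cruise: active, inhibitor → wire = none
  L6 escape: active, inhibitor → wire = none
  actuator = none
tick 2:
  L0 recharge: idle → wire = none
  L1 explore_frontier: idle → wire stays none
  L2 avoid_obstacle: idle → wire stays none
  L3 track_target: active, inhibitor → wire = none
  L4 halt: active, suppressor → wire = (0, -3)
  L5 cruise: idle → wire stays (0, -3)
  L6 escape: idle → wire stays (0, -3)
  actuator = (0, -3)
tick 3:
  L0 recharge: idle → wire = none
  L1 explore_frontier: active, inhibitor → wire = none
  L2 avoid_obstacle: idle → wire stays none
  L3 track_target: idle → wire stays none
  L4 halt: idle → wire stays none
  L5 cruise: active, inhibitor → wire = none
  L6 escape: idle → wire stays none
  actuator = none

none
none
0 -3
none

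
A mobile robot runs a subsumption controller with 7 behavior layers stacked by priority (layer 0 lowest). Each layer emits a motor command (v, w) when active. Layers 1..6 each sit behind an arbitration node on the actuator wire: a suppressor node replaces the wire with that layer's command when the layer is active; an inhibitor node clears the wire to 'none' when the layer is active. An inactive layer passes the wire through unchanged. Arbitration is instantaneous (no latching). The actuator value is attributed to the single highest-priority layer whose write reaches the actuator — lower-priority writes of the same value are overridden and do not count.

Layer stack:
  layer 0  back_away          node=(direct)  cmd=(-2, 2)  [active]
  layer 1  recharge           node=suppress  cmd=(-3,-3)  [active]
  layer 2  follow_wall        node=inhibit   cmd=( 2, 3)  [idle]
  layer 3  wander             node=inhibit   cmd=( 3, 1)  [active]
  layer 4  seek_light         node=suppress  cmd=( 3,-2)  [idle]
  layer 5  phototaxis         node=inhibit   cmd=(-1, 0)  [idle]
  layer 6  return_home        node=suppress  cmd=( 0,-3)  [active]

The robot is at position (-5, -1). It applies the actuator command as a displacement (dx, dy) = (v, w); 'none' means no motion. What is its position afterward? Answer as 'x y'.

[0] back_away on; wire := (-2, 2)
[1] recharge on (suppress); wire := (-3, -3)
[2] follow_wall off; pass (-3, -3)
[3] wander on (inhibit); wire := none
[4] seek_light off; pass none
[5] phototaxis off; pass none
[6] return_home on (suppress); wire := (0, -3)
output (0, -3)
position: (-5, -1) + (0, -3) = (-5, -4)

-5 -4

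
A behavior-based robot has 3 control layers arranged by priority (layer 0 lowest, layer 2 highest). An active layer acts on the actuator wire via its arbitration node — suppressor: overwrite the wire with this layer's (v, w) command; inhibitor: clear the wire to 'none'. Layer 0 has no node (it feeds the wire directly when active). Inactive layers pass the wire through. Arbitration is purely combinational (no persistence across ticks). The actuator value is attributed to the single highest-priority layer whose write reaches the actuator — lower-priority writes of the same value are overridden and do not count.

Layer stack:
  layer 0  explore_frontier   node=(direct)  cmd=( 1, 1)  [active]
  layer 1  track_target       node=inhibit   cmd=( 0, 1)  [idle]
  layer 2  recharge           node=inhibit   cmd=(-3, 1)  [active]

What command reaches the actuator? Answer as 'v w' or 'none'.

[0] explore_frontier on; wire := (1, 1)
[1] track_target off; pass (1, 1)
[2] recharge on (inhibit); wire := none
output none

none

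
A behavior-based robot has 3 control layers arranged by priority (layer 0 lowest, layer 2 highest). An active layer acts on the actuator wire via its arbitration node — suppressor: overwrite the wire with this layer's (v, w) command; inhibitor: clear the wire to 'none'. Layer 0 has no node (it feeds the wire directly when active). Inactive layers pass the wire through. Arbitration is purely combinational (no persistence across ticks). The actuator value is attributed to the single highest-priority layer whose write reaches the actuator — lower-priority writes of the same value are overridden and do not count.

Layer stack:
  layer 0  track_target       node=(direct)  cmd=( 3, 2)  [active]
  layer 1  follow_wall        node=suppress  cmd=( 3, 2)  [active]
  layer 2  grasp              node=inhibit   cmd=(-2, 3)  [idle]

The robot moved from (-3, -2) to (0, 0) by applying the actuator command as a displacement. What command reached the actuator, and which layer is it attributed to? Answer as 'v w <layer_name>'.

3 2 follow_wall

displacement = (0, 0) − (-3, -2) = (3, 2)
[0] track_target on; wire := (3, 2)
[1] follow_wall on (suppress); wire := (3, 2)
[2] grasp off; pass (3, 2)
output (3, 2) — from layer 1 (follow_wall)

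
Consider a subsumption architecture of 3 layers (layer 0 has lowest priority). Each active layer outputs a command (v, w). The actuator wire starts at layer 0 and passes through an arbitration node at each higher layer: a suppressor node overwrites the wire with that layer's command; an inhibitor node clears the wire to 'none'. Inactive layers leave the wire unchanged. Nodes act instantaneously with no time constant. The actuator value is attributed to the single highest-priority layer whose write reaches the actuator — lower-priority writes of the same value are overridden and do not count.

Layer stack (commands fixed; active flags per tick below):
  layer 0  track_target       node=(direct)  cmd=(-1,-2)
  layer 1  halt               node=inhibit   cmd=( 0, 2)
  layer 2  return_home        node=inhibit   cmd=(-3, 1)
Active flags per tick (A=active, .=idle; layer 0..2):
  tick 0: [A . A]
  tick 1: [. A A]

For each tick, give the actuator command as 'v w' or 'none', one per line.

tick 0:
  [0] track_target on; wire := (-1, -2)
  [1] halt off; pass (-1, -2)
  [2] return_home on (inhibit); wire := none
  output none
tick 1:
  [0] track_target off; wire := none
  [1] halt on (inhibit); wire := none
  [2] return_home on (inhibit); wire := none
  output none

none
none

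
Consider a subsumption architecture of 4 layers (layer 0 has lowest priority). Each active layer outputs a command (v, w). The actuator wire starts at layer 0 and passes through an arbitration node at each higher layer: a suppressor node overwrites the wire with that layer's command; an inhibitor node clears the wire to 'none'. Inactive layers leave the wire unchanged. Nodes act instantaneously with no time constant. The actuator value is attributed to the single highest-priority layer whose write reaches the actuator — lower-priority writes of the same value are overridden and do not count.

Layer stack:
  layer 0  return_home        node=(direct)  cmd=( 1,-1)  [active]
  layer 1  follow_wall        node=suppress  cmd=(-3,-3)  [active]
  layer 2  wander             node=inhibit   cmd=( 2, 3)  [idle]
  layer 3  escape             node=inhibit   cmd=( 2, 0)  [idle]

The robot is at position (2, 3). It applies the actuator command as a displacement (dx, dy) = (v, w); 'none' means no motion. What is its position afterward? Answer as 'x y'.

-1 0

[0] return_home on; wire := (1, -1)
[1] follow_wall on (suppress); wire := (-3, -3)
[2] wander off; pass (-3, -3)
[3] escape off; pass (-3, -3)
output (-3, -3)
position: (2, 3) + (-3, -3) = (-1, 0)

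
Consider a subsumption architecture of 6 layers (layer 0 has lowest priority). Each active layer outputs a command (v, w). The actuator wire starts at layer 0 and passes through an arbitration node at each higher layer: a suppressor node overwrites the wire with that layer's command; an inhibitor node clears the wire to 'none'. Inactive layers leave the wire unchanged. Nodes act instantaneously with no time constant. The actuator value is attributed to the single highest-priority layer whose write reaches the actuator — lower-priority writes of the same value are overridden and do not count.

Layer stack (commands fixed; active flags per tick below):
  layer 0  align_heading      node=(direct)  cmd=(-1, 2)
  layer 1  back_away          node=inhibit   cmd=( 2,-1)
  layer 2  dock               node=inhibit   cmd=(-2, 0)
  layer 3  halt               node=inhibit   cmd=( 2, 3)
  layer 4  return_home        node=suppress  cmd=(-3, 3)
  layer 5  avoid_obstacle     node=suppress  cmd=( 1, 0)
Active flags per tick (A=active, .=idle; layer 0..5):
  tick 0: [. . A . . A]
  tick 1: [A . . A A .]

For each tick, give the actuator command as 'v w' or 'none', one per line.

1 0
-3 3

tick 0:
  L0 align_heading: idle → wire = none
  L1 back_away: idle → wire stays none
  L2 dock: active, inhibitor → wire = none
  L3 halt: idle → wire stays none
  L4 return_home: idle → wire stays none
  L5 avoid_obstacle: active, suppressor → wire = (1, 0)
  actuator = (1, 0)
tick 1:
  L0 align_heading: active, feeds wire = (-1, 2)
  L1 back_away: idle → wire stays (-1, 2)
  L2 dock: idle → wire stays (-1, 2)
  L3 halt: active, inhibitor → wire = none
  L4 return_home: active, suppressor → wire = (-3, 3)
  L5 avoid_obstacle: idle → wire stays (-3, 3)
  actuator = (-3, 3)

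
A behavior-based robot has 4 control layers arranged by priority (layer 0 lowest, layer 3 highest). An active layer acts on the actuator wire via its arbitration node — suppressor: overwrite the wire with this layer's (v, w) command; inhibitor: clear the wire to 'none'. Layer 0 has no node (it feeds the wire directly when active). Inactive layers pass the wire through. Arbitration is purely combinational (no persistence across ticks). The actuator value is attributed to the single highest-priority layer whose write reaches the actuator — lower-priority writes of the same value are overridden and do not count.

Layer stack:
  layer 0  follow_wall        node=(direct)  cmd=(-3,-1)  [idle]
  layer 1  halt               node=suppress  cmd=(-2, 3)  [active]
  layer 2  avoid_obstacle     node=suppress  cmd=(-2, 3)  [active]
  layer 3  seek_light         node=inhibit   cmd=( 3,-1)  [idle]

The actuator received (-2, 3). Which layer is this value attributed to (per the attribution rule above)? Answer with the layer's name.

avoid_obstacle

layer 0 (follow_wall) idle — none
layer 1 (halt) active — suppresses: (-2, 3)
layer 2 (avoid_obstacle) active — suppresses: (-2, 3)
layer 3 (seek_light) idle — unchanged: (-2, 3)
→ actuator (-2, 3)
last writer: layer 2 = avoid_obstacle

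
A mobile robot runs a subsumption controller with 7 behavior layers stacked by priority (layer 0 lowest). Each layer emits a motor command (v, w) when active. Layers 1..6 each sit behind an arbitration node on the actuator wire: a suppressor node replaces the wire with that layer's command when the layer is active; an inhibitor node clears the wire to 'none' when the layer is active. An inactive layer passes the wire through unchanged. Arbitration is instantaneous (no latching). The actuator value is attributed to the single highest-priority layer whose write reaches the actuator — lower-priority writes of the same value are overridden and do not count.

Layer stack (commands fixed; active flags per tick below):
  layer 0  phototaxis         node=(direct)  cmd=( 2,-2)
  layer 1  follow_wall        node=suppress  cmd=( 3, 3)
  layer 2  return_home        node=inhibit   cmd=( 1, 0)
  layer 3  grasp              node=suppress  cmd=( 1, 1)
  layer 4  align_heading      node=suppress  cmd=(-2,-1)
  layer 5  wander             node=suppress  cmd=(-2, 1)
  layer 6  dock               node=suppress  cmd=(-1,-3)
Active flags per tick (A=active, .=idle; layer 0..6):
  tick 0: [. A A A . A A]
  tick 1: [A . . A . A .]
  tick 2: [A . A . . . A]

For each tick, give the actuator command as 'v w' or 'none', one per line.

-1 -3
-2 1
-1 -3

tick 0:
  [0] phototaxis off; wire := none
  [1] follow_wall on (suppress); wire := (3, 3)
  [2] return_home on (inhibit); wire := none
  [3] grasp on (suppress); wire := (1, 1)
  [4] align_heading off; pass (1, 1)
  [5] wander on (suppress); wire := (-2, 1)
  [6] dock on (suppress); wire := (-1, -3)
  output (-1, -3)
tick 1:
  [0] phototaxis on; wire := (2, -2)
  [1] follow_wall off; pass (2, -2)
  [2] return_home off; pass (2, -2)
  [3] grasp on (suppress); wire := (1, 1)
  [4] align_heading off; pass (1, 1)
  [5] wander on (suppress); wire := (-2, 1)
  [6] dock off; pass (-2, 1)
  output (-2, 1)
tick 2:
  [0] phototaxis on; wire := (2, -2)
  [1] follow_wall off; pass (2, -2)
  [2] return_home on (inhibit); wire := none
  [3] grasp off; pass none
  [4] align_heading off; pass none
  [5] wander off; pass none
  [6] dock on (suppress); wire := (-1, -3)
  output (-1, -3)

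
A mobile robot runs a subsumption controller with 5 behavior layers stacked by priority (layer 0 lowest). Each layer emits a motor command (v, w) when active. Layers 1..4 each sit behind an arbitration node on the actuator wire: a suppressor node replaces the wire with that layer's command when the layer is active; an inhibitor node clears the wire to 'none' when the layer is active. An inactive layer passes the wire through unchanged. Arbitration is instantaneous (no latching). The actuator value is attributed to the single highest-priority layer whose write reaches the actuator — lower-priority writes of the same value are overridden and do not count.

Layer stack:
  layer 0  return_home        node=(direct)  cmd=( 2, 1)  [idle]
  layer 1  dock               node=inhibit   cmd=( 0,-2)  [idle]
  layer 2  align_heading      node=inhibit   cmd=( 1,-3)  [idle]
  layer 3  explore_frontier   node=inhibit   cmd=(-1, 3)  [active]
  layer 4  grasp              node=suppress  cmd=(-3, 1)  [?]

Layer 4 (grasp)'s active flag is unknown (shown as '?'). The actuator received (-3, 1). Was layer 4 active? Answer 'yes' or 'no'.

yes

If layer 4 is active=yes:
  actuator would be (-3, 1)
If layer 4 is active=no:
  actuator would be none
Observed (-3, 1), so layer 4 was active.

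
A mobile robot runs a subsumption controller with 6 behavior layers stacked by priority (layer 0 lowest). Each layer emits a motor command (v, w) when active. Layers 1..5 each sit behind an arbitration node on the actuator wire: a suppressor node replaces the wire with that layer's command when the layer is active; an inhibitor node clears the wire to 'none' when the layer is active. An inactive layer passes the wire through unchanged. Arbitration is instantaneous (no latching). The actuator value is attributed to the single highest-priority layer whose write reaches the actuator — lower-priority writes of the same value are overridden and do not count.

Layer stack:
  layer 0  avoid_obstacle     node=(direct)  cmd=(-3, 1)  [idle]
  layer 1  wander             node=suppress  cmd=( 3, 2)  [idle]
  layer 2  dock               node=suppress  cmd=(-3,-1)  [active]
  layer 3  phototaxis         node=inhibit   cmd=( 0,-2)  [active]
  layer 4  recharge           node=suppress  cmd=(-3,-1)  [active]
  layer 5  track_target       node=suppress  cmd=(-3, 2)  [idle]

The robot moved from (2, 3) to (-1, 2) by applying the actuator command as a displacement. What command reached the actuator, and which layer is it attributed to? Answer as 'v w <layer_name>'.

displacement = (-1, 2) − (2, 3) = (-3, -1)
L0 avoid_obstacle: idle → wire = none
L1 wander: idle → wire stays none
L2 dock: active, suppressor → wire = (-3, -1)
L3 phototaxis: active, inhibitor → wire = none
L4 recharge: active, suppressor → wire = (-3, -1)
L5 track_target: idle → wire stays (-3, -1)
actuator = (-3, -1) — from layer 4 (recharge)

-3 -1 recharge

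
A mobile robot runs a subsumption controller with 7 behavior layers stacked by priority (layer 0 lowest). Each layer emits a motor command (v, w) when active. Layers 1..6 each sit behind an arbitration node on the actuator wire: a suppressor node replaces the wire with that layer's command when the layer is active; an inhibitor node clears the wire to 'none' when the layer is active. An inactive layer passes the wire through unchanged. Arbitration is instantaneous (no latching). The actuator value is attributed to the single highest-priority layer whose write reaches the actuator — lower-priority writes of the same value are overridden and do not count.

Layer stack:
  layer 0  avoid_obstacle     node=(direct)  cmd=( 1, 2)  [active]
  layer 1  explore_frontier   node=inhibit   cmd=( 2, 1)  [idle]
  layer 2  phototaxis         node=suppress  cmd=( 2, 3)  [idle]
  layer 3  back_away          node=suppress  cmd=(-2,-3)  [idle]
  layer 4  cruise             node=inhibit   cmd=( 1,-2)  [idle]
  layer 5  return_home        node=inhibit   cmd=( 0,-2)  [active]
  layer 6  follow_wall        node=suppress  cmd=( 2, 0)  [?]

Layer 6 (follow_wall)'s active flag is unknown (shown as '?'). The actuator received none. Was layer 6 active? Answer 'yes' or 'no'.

no

If layer 6 is active=yes:
  actuator would be (2, 0)
If layer 6 is active=no:
  actuator would be none
Observed none, so layer 6 was idle.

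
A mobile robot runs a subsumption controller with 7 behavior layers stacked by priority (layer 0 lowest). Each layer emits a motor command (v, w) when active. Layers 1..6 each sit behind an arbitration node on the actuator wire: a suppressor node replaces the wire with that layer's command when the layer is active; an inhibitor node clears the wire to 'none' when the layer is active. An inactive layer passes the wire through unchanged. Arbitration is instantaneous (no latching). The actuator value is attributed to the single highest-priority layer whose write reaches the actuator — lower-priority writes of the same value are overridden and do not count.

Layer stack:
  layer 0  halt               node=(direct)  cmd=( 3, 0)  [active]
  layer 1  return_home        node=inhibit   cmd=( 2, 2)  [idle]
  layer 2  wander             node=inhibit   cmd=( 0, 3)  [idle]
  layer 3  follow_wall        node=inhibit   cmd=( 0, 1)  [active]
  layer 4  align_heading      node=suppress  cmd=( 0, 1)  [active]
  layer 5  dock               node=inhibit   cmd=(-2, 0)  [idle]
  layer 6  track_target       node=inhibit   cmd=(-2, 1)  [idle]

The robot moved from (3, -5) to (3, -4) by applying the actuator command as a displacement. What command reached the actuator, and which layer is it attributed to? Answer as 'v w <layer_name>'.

displacement = (3, -4) − (3, -5) = (0, 1)
L0 halt: active, feeds wire = (3, 0)
L1 return_home: idle → wire stays (3, 0)
L2 wander: idle → wire stays (3, 0)
L3 follow_wall: active, inhibitor → wire = none
L4 align_heading: active, suppressor → wire = (0, 1)
L5 dock: idle → wire stays (0, 1)
L6 track_target: idle → wire stays (0, 1)
actuator = (0, 1) — from layer 4 (align_heading)

0 1 align_heading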